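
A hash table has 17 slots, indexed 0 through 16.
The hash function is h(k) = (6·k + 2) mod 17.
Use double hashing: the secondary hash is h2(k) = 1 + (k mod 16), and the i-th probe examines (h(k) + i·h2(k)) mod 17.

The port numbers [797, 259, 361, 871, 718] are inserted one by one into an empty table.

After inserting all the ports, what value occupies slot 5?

797 hashes to 7; slot 7 is free -> place at 7.
259 hashes to 9; slot 9 is free -> place at 9.
361 hashes to 9, h2=10; 9 taken -> place at 2.
871 hashes to 9, h2=8; 9 taken -> place at 0.
718 hashes to 9, h2=15; 9,7 taken -> place at 5.
Table: [871, -, 361, -, -, 718, -, 797, -, 259, -, -, -, -, -, -, -]

718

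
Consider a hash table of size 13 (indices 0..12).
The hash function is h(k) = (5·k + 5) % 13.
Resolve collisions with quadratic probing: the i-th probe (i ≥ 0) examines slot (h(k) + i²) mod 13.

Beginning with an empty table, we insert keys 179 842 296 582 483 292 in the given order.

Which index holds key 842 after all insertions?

4

179: h=3 => slot 3
842: h=3, probe 3,4 => slot 4
296: h=3, probe 3,4,7 => slot 7
582: h=3, probe 3,4,7,12 => slot 12
483: h=2 => slot 2
292: h=9 => slot 9
Table: [—, —, 483, 179, 842, —, —, 296, —, 292, —, —, 582]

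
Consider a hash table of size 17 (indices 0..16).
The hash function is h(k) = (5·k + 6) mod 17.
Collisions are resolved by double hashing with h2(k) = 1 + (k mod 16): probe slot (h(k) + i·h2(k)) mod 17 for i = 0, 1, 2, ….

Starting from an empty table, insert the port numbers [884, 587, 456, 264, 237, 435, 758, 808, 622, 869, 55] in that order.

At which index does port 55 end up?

Insert 884: h=6, slot 6 empty => index 6.
Insert 587: h=0, slot 0 empty => index 0.
Insert 456: h=8, slot 8 empty => index 8.
Insert 264: h=0, h2=9, slot 0 occupied => index 9.
Insert 237: h=1, slot 1 empty => index 1.
Insert 435: h=5, slot 5 empty => index 5.
Insert 758: h=5, h2=7, slot 5 occupied => index 12.
Insert 808: h=0, h2=9, slots 0,9,1 occupied => index 10.
Insert 622: h=5, h2=15, slot 5 occupied => index 3.
Insert 869: h=16, slot 16 empty => index 16.
Insert 55: h=9, h2=8, slots 9,0,8,16 occupied => index 7.
Table: [587, 237, ., 622, ., 435, 884, 55, 456, 264, 808, ., 758, ., ., ., 869]

7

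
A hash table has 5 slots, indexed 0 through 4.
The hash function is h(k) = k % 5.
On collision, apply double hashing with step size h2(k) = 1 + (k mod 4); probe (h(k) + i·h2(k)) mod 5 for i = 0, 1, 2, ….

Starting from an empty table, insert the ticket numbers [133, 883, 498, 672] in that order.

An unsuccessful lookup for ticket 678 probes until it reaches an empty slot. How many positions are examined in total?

133 hashes to 3; slot 3 is free → place at 3.
883 hashes to 3, h2=4; 3 taken → place at 2.
498 hashes to 3, h2=3; 3 taken → place at 1.
672 hashes to 2, h2=1; 2,3 taken → place at 4.
Table: [_, 498, 883, 133, 672]
Lookup 678: h=3, h2=3, probe 3,1,4,2,0 → slot 0 empty, not found.

5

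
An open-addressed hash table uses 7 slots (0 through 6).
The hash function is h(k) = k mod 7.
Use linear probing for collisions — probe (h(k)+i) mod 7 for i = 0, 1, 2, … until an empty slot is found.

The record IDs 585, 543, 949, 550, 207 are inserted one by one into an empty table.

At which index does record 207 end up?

1

585 hashes to 4; slot 4 is free -> place at 4.
543 hashes to 4; 4 taken -> place at 5.
949 hashes to 4; 4,5 taken -> place at 6.
550 hashes to 4; 4,5,6 taken -> place at 0.
207 hashes to 4; 4,5,6,0 taken -> place at 1.
Table: [550, 207, -, -, 585, 543, 949]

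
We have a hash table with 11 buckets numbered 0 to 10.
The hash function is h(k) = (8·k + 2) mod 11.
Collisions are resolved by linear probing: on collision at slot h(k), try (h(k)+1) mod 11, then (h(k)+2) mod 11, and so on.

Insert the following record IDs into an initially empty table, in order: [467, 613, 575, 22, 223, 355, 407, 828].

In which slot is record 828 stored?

7

Insert 467: h=9, slot 9 empty -> index 9.
Insert 613: h=0, slot 0 empty -> index 0.
Insert 575: h=4, slot 4 empty -> index 4.
Insert 22: h=2, slot 2 empty -> index 2.
Insert 223: h=4, slot 4 occupied -> index 5.
Insert 355: h=4, slots 4,5 occupied -> index 6.
Insert 407: h=2, slot 2 occupied -> index 3.
Insert 828: h=4, slots 4,5,6 occupied -> index 7.
Table: [613, _, 22, 407, 575, 223, 355, 828, _, 467, _]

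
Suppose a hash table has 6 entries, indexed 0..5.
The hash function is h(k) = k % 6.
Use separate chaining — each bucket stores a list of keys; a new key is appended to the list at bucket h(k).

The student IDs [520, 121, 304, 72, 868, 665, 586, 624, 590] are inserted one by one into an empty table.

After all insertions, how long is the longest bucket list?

520 -> bucket 4
121 -> bucket 1
304 -> bucket 4 (collision)
72 -> bucket 0
868 -> bucket 4 (collision)
665 -> bucket 5
586 -> bucket 4 (collision)
624 -> bucket 0 (collision)
590 -> bucket 2
Final buckets:
0: 72 -> 624
1: 121
2: 590
3: -
4: 520 -> 304 -> 868 -> 586
5: 665

4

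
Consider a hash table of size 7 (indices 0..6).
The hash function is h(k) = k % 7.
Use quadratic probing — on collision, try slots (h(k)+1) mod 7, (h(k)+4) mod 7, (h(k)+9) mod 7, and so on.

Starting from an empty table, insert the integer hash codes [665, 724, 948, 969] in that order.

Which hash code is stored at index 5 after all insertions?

665: h=0 → slot 0
724: h=3 → slot 3
948: h=3, probe 3,4 → slot 4
969: h=3, probe 3,4,0,5 → slot 5
Table: [665, ∅, ∅, 724, 948, 969, ∅]

969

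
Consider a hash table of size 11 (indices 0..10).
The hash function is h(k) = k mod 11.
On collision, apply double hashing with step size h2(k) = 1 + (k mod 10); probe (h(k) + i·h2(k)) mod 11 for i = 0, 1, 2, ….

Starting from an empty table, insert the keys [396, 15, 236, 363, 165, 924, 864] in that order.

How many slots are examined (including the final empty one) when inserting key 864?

396 hashes to 0; slot 0 is free → place at 0.
15 hashes to 4; slot 4 is free → place at 4.
236 hashes to 5; slot 5 is free → place at 5.
363 hashes to 0, h2=4; 0,4 taken → place at 8.
165 hashes to 0, h2=6; 0 taken → place at 6.
924 hashes to 0, h2=5; 0,5 taken → place at 10.
864 hashes to 6, h2=5; 6,0,5,10,4 taken → place at 9.
Table: [396, ., ., ., 15, 236, 165, ., 363, 864, 924]

6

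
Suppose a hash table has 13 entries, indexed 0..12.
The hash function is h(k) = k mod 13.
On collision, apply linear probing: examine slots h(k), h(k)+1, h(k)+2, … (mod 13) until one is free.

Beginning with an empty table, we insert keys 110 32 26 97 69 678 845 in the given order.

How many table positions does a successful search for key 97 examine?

3

110: h=6 → slot 6
32: h=6, probe 6,7 → slot 7
26: h=0 → slot 0
97: h=6, probe 6,7,8 → slot 8
69: h=4 → slot 4
678: h=2 → slot 2
845: h=0, probe 0,1 → slot 1
Table: [26, 845, 678, ∅, 69, ∅, 110, 32, 97, ∅, ∅, ∅, ∅]
Lookup 97: h=6, probe 6,7,8 → found at 8.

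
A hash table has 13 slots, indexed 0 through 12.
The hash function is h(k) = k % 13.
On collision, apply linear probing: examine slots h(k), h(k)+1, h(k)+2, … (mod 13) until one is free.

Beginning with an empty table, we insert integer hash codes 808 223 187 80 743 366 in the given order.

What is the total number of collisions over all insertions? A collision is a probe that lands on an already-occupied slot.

Insert 808: h=2, slot 2 empty => index 2.
Insert 223: h=2, slot 2 occupied => index 3.
Insert 187: h=5, slot 5 empty => index 5.
Insert 80: h=2, slots 2,3 occupied => index 4.
Insert 743: h=2, slots 2,3,4,5 occupied => index 6.
Insert 366: h=2, slots 2,3,4,5,6 occupied => index 7.
Table: [-, -, 808, 223, 80, 187, 743, 366, -, -, -, -, -]

12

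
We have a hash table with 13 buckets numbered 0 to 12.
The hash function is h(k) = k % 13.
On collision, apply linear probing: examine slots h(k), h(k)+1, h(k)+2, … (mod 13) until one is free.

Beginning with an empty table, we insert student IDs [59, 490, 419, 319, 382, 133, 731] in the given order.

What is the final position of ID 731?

6

Insert 59: h=7, slot 7 empty -> index 7.
Insert 490: h=9, slot 9 empty -> index 9.
Insert 419: h=3, slot 3 empty -> index 3.
Insert 319: h=7, slot 7 occupied -> index 8.
Insert 382: h=5, slot 5 empty -> index 5.
Insert 133: h=3, slot 3 occupied -> index 4.
Insert 731: h=3, slots 3,4,5 occupied -> index 6.
Table: [., ., ., 419, 133, 382, 731, 59, 319, 490, ., ., .]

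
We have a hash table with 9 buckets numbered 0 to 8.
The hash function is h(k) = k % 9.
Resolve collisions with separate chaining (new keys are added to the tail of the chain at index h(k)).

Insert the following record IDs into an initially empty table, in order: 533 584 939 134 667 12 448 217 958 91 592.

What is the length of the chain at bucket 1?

3

Insert 533: h=2, bucket 2 empty -> new chain.
Insert 584: h=8, bucket 8 empty -> new chain.
Insert 939: h=3, bucket 3 empty -> new chain.
Insert 134: h=8, bucket 8 nonempty -> append to chain.
Insert 667: h=1, bucket 1 empty -> new chain.
Insert 12: h=3, bucket 3 nonempty -> append to chain.
Insert 448: h=7, bucket 7 empty -> new chain.
Insert 217: h=1, bucket 1 nonempty -> append to chain.
Insert 958: h=4, bucket 4 empty -> new chain.
Insert 91: h=1, bucket 1 nonempty -> append to chain.
Insert 592: h=7, bucket 7 nonempty -> append to chain.
Final buckets:
0: -
1: 667 -> 217 -> 91
2: 533
3: 939 -> 12
4: 958
5: -
6: -
7: 448 -> 592
8: 584 -> 134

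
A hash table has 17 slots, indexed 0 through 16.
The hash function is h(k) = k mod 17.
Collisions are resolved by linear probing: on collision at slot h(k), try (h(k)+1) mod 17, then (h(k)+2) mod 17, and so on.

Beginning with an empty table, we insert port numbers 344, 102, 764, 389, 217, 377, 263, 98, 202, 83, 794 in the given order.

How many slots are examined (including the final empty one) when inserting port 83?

5

Insert 344: h=4, slot 4 empty -> index 4.
Insert 102: h=0, slot 0 empty -> index 0.
Insert 764: h=16, slot 16 empty -> index 16.
Insert 389: h=15, slot 15 empty -> index 15.
Insert 217: h=13, slot 13 empty -> index 13.
Insert 377: h=3, slot 3 empty -> index 3.
Insert 263: h=8, slot 8 empty -> index 8.
Insert 98: h=13, slot 13 occupied -> index 14.
Insert 202: h=15, slots 15,16,0 occupied -> index 1.
Insert 83: h=15, slots 15,16,0,1 occupied -> index 2.
Insert 794: h=12, slot 12 empty -> index 12.
Table: [102, 202, 83, 377, 344, ∅, ∅, ∅, 263, ∅, ∅, ∅, 794, 217, 98, 389, 764]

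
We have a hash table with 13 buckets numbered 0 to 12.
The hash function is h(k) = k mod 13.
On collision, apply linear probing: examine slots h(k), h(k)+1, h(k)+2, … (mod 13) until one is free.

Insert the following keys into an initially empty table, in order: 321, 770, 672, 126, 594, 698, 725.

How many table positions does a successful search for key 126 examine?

3

Insert 321: h=9, slot 9 empty => index 9.
Insert 770: h=3, slot 3 empty => index 3.
Insert 672: h=9, slot 9 occupied => index 10.
Insert 126: h=9, slots 9,10 occupied => index 11.
Insert 594: h=9, slots 9,10,11 occupied => index 12.
Insert 698: h=9, slots 9,10,11,12 occupied => index 0.
Insert 725: h=10, slots 10,11,12,0 occupied => index 1.
Table: [698, 725, -, 770, -, -, -, -, -, 321, 672, 126, 594]
Lookup 126: h=9, probe 9,10,11 → found at 11.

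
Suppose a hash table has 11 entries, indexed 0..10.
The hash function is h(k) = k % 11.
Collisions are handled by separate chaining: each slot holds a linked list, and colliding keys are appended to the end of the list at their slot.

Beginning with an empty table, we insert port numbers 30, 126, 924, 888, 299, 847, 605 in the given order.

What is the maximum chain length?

3

30 → bucket 8
126 → bucket 5
924 → bucket 0
888 → bucket 8 (collision)
299 → bucket 2
847 → bucket 0 (collision)
605 → bucket 0 (collision)
Final buckets:
0: 924 -> 847 -> 605
1: ∅
2: 299
3: ∅
4: ∅
5: 126
6: ∅
7: ∅
8: 30 -> 888
9: ∅
10: ∅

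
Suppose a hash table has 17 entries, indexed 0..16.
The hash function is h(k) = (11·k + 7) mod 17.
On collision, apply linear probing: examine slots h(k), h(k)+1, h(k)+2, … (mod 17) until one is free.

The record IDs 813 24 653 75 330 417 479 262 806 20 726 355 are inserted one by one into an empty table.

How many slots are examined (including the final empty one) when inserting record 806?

813: h=8 → slot 8
24: h=16 → slot 16
653: h=16, probe 16,0 → slot 0
75: h=16, probe 16,0,1 → slot 1
330: h=16, probe 16,0,1,2 → slot 2
417: h=4 → slot 4
479: h=6 → slot 6
262: h=16, probe 16,0,1,2,3 → slot 3
806: h=16, probe 16,0,1,2,3,4,5 → slot 5
20: h=6, probe 6,7 → slot 7
726: h=3, probe 3,4,5,6,7,8,9 → slot 9
355: h=2, probe 2,3,4,5,6,7,8,9,10 → slot 10
Table: [653, 75, 330, 262, 417, 806, 479, 20, 813, 726, 355, -, -, -, -, -, 24]

7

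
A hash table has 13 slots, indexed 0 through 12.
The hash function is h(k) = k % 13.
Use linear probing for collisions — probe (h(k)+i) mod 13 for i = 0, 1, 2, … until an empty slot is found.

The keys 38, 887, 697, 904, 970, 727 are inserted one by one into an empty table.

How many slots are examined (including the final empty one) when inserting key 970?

2

38 hashes to 12; slot 12 is free => place at 12.
887 hashes to 3; slot 3 is free => place at 3.
697 hashes to 8; slot 8 is free => place at 8.
904 hashes to 7; slot 7 is free => place at 7.
970 hashes to 8; 8 taken => place at 9.
727 hashes to 12; 12 taken => place at 0.
Table: [727, ∅, ∅, 887, ∅, ∅, ∅, 904, 697, 970, ∅, ∅, 38]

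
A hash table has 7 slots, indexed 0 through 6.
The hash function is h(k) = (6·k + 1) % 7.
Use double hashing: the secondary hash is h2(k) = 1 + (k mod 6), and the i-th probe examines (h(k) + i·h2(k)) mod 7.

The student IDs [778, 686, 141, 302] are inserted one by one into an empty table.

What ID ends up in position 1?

778: h=0 → slot 0
686: h=1 → slot 1
141: h=0, h2=4, probe 0,4 → slot 4
302: h=0, h2=3, probe 0,3 → slot 3
Table: [778, 686, ∅, 302, 141, ∅, ∅]

686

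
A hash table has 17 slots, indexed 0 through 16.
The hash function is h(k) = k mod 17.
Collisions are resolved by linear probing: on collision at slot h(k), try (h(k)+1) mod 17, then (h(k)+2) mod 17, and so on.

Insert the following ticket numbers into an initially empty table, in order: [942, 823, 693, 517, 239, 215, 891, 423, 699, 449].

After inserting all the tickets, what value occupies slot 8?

942: h=7 -> slot 7
823: h=7, probe 7,8 -> slot 8
693: h=13 -> slot 13
517: h=7, probe 7,8,9 -> slot 9
239: h=1 -> slot 1
215: h=11 -> slot 11
891: h=7, probe 7,8,9,10 -> slot 10
423: h=15 -> slot 15
699: h=2 -> slot 2
449: h=7, probe 7,8,9,10,11,12 -> slot 12
Table: [_, 239, 699, _, _, _, _, 942, 823, 517, 891, 215, 449, 693, _, 423, _]

823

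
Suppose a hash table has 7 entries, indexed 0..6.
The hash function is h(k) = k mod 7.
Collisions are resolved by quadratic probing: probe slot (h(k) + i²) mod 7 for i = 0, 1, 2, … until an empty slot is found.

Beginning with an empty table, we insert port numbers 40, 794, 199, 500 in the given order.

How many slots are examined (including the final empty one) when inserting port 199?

2

40: h=5 => slot 5
794: h=3 => slot 3
199: h=3, probe 3,4 => slot 4
500: h=3, probe 3,4,0 => slot 0
Table: [500, ., ., 794, 199, 40, .]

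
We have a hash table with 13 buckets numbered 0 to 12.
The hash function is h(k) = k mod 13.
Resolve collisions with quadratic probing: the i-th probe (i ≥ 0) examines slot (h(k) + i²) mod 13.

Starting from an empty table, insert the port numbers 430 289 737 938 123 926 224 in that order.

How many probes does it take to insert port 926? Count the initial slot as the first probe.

430 hashes to 1; slot 1 is free → place at 1.
289 hashes to 3; slot 3 is free → place at 3.
737 hashes to 9; slot 9 is free → place at 9.
938 hashes to 2; slot 2 is free → place at 2.
123 hashes to 6; slot 6 is free → place at 6.
926 hashes to 3; 3 taken → place at 4.
224 hashes to 3; 3,4 taken → place at 7.
Table: [∅, 430, 938, 289, 926, ∅, 123, 224, ∅, 737, ∅, ∅, ∅]

2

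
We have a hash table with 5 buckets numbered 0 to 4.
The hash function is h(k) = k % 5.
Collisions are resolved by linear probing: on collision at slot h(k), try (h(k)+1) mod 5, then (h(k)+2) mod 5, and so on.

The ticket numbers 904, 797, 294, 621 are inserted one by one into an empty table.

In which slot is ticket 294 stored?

0

Insert 904: h=4, slot 4 empty -> index 4.
Insert 797: h=2, slot 2 empty -> index 2.
Insert 294: h=4, slot 4 occupied -> index 0.
Insert 621: h=1, slot 1 empty -> index 1.
Table: [294, 621, 797, -, 904]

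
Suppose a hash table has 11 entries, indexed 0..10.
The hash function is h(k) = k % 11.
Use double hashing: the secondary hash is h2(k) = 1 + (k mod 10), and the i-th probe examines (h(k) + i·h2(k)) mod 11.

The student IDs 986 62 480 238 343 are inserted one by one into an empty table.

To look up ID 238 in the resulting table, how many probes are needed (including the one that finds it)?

2

986: h=7 -> slot 7
62: h=7, h2=3, probe 7,10 -> slot 10
480: h=7, h2=1, probe 7,8 -> slot 8
238: h=7, h2=9, probe 7,5 -> slot 5
343: h=2 -> slot 2
Table: [_, _, 343, _, _, 238, _, 986, 480, _, 62]
Lookup 238: h=7, h2=9, probe 7,5 → found at 5.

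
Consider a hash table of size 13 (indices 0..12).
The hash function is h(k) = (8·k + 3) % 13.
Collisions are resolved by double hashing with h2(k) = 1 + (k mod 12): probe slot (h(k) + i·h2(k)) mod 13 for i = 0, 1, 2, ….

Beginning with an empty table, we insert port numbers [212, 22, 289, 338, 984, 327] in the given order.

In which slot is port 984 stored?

Insert 212: h=9, slot 9 empty => index 9.
Insert 22: h=10, slot 10 empty => index 10.
Insert 289: h=1, slot 1 empty => index 1.
Insert 338: h=3, slot 3 empty => index 3.
Insert 984: h=10, h2=1, slot 10 occupied => index 11.
Insert 327: h=6, slot 6 empty => index 6.
Table: [., 289, ., 338, ., ., 327, ., ., 212, 22, 984, .]

11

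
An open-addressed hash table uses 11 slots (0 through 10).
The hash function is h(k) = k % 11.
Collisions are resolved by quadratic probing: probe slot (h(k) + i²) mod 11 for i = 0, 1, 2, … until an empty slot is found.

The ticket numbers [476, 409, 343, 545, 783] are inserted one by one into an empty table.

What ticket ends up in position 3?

476: h=3 → slot 3
409: h=2 → slot 2
343: h=2, probe 2,3,6 → slot 6
545: h=6, probe 6,7 → slot 7
783: h=2, probe 2,3,6,0 → slot 0
Table: [783, -, 409, 476, -, -, 343, 545, -, -, -]

476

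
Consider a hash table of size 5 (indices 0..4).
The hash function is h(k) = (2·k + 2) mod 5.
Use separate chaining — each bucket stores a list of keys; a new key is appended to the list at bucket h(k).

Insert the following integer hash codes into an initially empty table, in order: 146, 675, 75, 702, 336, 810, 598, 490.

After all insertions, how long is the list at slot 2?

146 -> bucket 4
675 -> bucket 2
75 -> bucket 2 (collision)
702 -> bucket 1
336 -> bucket 4 (collision)
810 -> bucket 2 (collision)
598 -> bucket 3
490 -> bucket 2 (collision)
Final buckets:
0: ∅
1: 702
2: 675 -> 75 -> 810 -> 490
3: 598
4: 146 -> 336

4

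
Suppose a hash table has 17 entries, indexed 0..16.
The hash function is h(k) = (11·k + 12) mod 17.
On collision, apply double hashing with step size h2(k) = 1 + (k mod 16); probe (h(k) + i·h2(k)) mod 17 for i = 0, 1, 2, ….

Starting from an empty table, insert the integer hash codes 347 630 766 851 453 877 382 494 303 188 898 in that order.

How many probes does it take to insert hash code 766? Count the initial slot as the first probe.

347 hashes to 4; slot 4 is free => place at 4.
630 hashes to 6; slot 6 is free => place at 6.
766 hashes to 6, h2=15; 6,4 taken => place at 2.
851 hashes to 6, h2=4; 6 taken => place at 10.
453 hashes to 14; slot 14 is free => place at 14.
877 hashes to 3; slot 3 is free => place at 3.
382 hashes to 15; slot 15 is free => place at 15.
494 hashes to 6, h2=15; 6,4,2 taken => place at 0.
303 hashes to 13; slot 13 is free => place at 13.
188 hashes to 6, h2=13; 6,2,15 taken => place at 11.
898 hashes to 13, h2=3; 13 taken => place at 16.
Table: [494, -, 766, 877, 347, -, 630, -, -, -, 851, 188, -, 303, 453, 382, 898]

3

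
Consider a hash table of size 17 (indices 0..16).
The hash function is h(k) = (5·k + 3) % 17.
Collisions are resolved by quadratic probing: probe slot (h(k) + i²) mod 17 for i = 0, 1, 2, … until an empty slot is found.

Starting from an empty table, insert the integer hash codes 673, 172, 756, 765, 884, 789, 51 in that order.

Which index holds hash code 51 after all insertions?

7

673: h=2 → slot 2
172: h=13 → slot 13
756: h=9 → slot 9
765: h=3 → slot 3
884: h=3, probe 3,4 → slot 4
789: h=4, probe 4,5 → slot 5
51: h=3, probe 3,4,7 → slot 7
Table: [—, —, 673, 765, 884, 789, —, 51, —, 756, —, —, —, 172, —, —, —]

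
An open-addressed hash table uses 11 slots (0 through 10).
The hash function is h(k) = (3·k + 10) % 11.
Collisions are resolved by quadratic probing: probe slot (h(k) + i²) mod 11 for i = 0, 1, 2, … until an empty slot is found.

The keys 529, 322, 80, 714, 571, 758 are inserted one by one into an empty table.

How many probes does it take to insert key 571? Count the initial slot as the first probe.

529: h=2 -> slot 2
322: h=8 -> slot 8
80: h=8, probe 8,9 -> slot 9
714: h=7 -> slot 7
571: h=7, probe 7,8,0 -> slot 0
758: h=7, probe 7,8,0,5 -> slot 5
Table: [571, -, 529, -, -, 758, -, 714, 322, 80, -]

3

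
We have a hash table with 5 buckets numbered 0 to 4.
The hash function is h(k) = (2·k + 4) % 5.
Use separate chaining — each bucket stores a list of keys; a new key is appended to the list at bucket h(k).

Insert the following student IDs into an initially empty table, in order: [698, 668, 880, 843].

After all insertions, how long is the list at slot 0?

Insert 698: h=0, bucket 0 empty -> new chain.
Insert 668: h=0, bucket 0 nonempty -> append to chain.
Insert 880: h=4, bucket 4 empty -> new chain.
Insert 843: h=0, bucket 0 nonempty -> append to chain.
Final buckets:
0: 698 -> 668 -> 843
1: —
2: —
3: —
4: 880

3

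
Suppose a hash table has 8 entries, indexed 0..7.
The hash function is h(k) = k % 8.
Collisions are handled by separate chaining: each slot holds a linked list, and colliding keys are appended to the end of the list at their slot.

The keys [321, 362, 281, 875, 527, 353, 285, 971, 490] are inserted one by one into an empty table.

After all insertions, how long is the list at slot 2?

2

321 -> bucket 1
362 -> bucket 2
281 -> bucket 1 (collision)
875 -> bucket 3
527 -> bucket 7
353 -> bucket 1 (collision)
285 -> bucket 5
971 -> bucket 3 (collision)
490 -> bucket 2 (collision)
Final buckets:
0: ∅
1: 321 -> 281 -> 353
2: 362 -> 490
3: 875 -> 971
4: ∅
5: 285
6: ∅
7: 527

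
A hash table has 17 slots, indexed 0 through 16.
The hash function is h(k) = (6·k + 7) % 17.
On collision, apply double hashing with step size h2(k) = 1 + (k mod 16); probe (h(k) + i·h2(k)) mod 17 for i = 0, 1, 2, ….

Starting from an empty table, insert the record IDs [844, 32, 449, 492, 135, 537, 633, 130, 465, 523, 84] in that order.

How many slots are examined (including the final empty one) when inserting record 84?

Insert 844: h=5, slot 5 empty → index 5.
Insert 32: h=12, slot 12 empty → index 12.
Insert 449: h=15, slot 15 empty → index 15.
Insert 492: h=1, slot 1 empty → index 1.
Insert 135: h=1, h2=8, slot 1 occupied → index 9.
Insert 537: h=16, slot 16 empty → index 16.
Insert 633: h=14, slot 14 empty → index 14.
Insert 130: h=5, h2=3, slot 5 occupied → index 8.
Insert 465: h=9, h2=2, slot 9 occupied → index 11.
Insert 523: h=0, slot 0 empty → index 0.
Insert 84: h=1, h2=5, slot 1 occupied → index 6.
Table: [523, 492, _, _, _, 844, 84, _, 130, 135, _, 465, 32, _, 633, 449, 537]

2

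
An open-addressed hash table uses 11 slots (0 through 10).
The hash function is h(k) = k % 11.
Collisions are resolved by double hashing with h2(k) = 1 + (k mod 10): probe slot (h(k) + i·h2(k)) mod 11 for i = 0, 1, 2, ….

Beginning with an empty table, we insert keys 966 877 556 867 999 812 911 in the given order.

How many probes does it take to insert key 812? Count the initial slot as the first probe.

2

Insert 966: h=9, slot 9 empty -> index 9.
Insert 877: h=8, slot 8 empty -> index 8.
Insert 556: h=6, slot 6 empty -> index 6.
Insert 867: h=9, h2=8, slots 9,6 occupied -> index 3.
Insert 999: h=9, h2=10, slots 9,8 occupied -> index 7.
Insert 812: h=9, h2=3, slot 9 occupied -> index 1.
Insert 911: h=9, h2=2, slot 9 occupied -> index 0.
Table: [911, 812, -, 867, -, -, 556, 999, 877, 966, -]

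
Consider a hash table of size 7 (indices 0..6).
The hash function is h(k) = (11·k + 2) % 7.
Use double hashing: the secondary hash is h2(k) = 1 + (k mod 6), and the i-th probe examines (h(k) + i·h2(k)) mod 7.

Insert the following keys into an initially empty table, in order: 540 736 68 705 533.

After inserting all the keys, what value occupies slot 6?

540: h=6 -> slot 6
736: h=6, h2=5, probe 6,4 -> slot 4
68: h=1 -> slot 1
705: h=1, h2=4, probe 1,5 -> slot 5
533: h=6, h2=6, probe 6,5,4,3 -> slot 3
Table: [_, 68, _, 533, 736, 705, 540]

540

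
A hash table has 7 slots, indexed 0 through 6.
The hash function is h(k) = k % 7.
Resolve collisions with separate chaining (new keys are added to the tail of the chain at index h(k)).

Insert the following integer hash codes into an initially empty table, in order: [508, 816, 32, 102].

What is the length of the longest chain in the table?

Insert 508: h=4, bucket 4 empty → new chain.
Insert 816: h=4, bucket 4 nonempty → append to chain.
Insert 32: h=4, bucket 4 nonempty → append to chain.
Insert 102: h=4, bucket 4 nonempty → append to chain.
Final buckets:
0: _
1: _
2: _
3: _
4: 508 -> 816 -> 32 -> 102
5: _
6: _

4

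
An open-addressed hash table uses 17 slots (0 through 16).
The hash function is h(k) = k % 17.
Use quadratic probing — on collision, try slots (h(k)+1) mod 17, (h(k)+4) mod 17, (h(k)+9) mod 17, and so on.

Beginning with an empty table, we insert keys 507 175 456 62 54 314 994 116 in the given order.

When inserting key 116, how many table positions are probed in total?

507: h=14 => slot 14
175: h=5 => slot 5
456: h=14, probe 14,15 => slot 15
62: h=11 => slot 11
54: h=3 => slot 3
314: h=8 => slot 8
994: h=8, probe 8,9 => slot 9
116: h=14, probe 14,15,1 => slot 1
Table: [_, 116, _, 54, _, 175, _, _, 314, 994, _, 62, _, _, 507, 456, _]

3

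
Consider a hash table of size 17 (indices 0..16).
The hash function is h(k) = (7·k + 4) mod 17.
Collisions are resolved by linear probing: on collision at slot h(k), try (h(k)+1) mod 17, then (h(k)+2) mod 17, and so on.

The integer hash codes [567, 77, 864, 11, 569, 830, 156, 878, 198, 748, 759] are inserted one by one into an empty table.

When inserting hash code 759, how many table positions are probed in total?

567: h=12 → slot 12
77: h=16 → slot 16
864: h=0 → slot 0
11: h=13 → slot 13
569: h=9 → slot 9
830: h=0, probe 0,1 → slot 1
156: h=8 → slot 8
878: h=13, probe 13,14 → slot 14
198: h=13, probe 13,14,15 → slot 15
748: h=4 → slot 4
759: h=13, probe 13,14,15,16,0,1,2 → slot 2
Table: [864, 830, 759, —, 748, —, —, —, 156, 569, —, —, 567, 11, 878, 198, 77]

7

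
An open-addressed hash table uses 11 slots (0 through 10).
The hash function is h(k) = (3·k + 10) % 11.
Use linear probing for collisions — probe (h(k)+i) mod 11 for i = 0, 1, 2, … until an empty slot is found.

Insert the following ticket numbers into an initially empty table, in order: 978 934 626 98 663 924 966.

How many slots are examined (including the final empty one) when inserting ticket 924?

3

Insert 978: h=7, slot 7 empty -> index 7.
Insert 934: h=7, slot 7 occupied -> index 8.
Insert 626: h=7, slots 7,8 occupied -> index 9.
Insert 98: h=7, slots 7,8,9 occupied -> index 10.
Insert 663: h=8, slots 8,9,10 occupied -> index 0.
Insert 924: h=10, slots 10,0 occupied -> index 1.
Insert 966: h=4, slot 4 empty -> index 4.
Table: [663, 924, —, —, 966, —, —, 978, 934, 626, 98]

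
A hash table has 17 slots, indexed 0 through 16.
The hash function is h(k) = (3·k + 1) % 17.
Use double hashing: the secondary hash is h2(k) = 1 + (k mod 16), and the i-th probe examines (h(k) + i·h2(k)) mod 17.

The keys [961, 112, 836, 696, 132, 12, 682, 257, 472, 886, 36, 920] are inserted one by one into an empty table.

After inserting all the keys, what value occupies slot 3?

Insert 961: h=11, slot 11 empty → index 11.
Insert 112: h=14, slot 14 empty → index 14.
Insert 836: h=10, slot 10 empty → index 10.
Insert 696: h=15, slot 15 empty → index 15.
Insert 132: h=6, slot 6 empty → index 6.
Insert 12: h=3, slot 3 empty → index 3.
Insert 682: h=7, slot 7 empty → index 7.
Insert 257: h=7, h2=2, slot 7 occupied → index 9.
Insert 472: h=6, h2=9, slots 6,15,7 occupied → index 16.
Insert 886: h=7, h2=7, slots 7,14 occupied → index 4.
Insert 36: h=7, h2=5, slot 7 occupied → index 12.
Insert 920: h=7, h2=9, slots 7,16 occupied → index 8.
Table: [_, _, _, 12, 886, _, 132, 682, 920, 257, 836, 961, 36, _, 112, 696, 472]

12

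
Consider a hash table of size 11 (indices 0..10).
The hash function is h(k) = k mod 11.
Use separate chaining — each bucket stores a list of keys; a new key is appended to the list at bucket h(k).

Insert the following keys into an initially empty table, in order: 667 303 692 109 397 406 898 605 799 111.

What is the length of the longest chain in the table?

3

667 → bucket 7
303 → bucket 6
692 → bucket 10
109 → bucket 10 (collision)
397 → bucket 1
406 → bucket 10 (collision)
898 → bucket 7 (collision)
605 → bucket 0
799 → bucket 7 (collision)
111 → bucket 1 (collision)
Final buckets:
0: 605
1: 397 -> 111
2: —
3: —
4: —
5: —
6: 303
7: 667 -> 898 -> 799
8: —
9: —
10: 692 -> 109 -> 406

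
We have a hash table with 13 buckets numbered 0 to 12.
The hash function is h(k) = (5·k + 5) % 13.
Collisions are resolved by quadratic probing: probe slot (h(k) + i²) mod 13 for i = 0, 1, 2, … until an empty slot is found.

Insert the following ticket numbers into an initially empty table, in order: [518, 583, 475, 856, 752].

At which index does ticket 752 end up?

4

518: h=8 → slot 8
583: h=8, probe 8,9 → slot 9
475: h=1 → slot 1
856: h=8, probe 8,9,12 → slot 12
752: h=8, probe 8,9,12,4 → slot 4
Table: [_, 475, _, _, 752, _, _, _, 518, 583, _, _, 856]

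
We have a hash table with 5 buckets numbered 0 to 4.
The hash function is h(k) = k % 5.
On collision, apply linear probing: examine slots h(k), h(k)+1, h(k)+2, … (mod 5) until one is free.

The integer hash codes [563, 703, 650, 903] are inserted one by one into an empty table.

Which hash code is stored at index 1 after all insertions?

903

Insert 563: h=3, slot 3 empty => index 3.
Insert 703: h=3, slot 3 occupied => index 4.
Insert 650: h=0, slot 0 empty => index 0.
Insert 903: h=3, slots 3,4,0 occupied => index 1.
Table: [650, 903, ., 563, 703]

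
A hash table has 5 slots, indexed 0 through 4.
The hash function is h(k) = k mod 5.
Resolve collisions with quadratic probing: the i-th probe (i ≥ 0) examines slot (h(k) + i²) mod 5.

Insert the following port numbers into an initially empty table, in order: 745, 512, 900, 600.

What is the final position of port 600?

4

Insert 745: h=0, slot 0 empty → index 0.
Insert 512: h=2, slot 2 empty → index 2.
Insert 900: h=0, slot 0 occupied → index 1.
Insert 600: h=0, slots 0,1 occupied → index 4.
Table: [745, 900, 512, -, 600]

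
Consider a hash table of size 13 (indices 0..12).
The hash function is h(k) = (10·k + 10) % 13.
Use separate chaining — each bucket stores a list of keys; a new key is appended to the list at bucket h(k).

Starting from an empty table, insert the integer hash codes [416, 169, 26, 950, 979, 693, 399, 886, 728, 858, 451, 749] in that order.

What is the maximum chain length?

5

Insert 416: h=10, bucket 10 empty -> new chain.
Insert 169: h=10, bucket 10 nonempty -> append to chain.
Insert 26: h=10, bucket 10 nonempty -> append to chain.
Insert 950: h=7, bucket 7 empty -> new chain.
Insert 979: h=11, bucket 11 empty -> new chain.
Insert 693: h=11, bucket 11 nonempty -> append to chain.
Insert 399: h=9, bucket 9 empty -> new chain.
Insert 886: h=4, bucket 4 empty -> new chain.
Insert 728: h=10, bucket 10 nonempty -> append to chain.
Insert 858: h=10, bucket 10 nonempty -> append to chain.
Insert 451: h=9, bucket 9 nonempty -> append to chain.
Insert 749: h=12, bucket 12 empty -> new chain.
Final buckets:
0: .
1: .
2: .
3: .
4: 886
5: .
6: .
7: 950
8: .
9: 399 -> 451
10: 416 -> 169 -> 26 -> 728 -> 858
11: 979 -> 693
12: 749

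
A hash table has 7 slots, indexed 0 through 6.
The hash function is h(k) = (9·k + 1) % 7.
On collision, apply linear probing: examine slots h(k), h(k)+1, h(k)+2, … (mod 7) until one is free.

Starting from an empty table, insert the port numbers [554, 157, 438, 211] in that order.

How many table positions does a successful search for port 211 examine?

Insert 554: h=3, slot 3 empty → index 3.
Insert 157: h=0, slot 0 empty → index 0.
Insert 438: h=2, slot 2 empty → index 2.
Insert 211: h=3, slot 3 occupied → index 4.
Table: [157, ., 438, 554, 211, ., .]
Lookup 211: h=3, probe 3,4 → found at 4.

2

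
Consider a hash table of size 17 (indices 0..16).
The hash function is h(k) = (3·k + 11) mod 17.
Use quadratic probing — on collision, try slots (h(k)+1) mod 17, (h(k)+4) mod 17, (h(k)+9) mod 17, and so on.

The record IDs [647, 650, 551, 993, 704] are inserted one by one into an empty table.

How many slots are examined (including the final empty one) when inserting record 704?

3

647: h=14 => slot 14
650: h=6 => slot 6
551: h=15 => slot 15
993: h=15, probe 15,16 => slot 16
704: h=15, probe 15,16,2 => slot 2
Table: [∅, ∅, 704, ∅, ∅, ∅, 650, ∅, ∅, ∅, ∅, ∅, ∅, ∅, 647, 551, 993]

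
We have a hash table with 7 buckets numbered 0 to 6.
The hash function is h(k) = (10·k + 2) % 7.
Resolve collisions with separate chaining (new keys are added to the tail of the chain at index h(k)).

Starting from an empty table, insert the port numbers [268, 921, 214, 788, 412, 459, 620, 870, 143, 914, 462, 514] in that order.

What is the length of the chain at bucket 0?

6

Insert 268: h=1, bucket 1 empty → new chain.
Insert 921: h=0, bucket 0 empty → new chain.
Insert 214: h=0, bucket 0 nonempty → append to chain.
Insert 788: h=0, bucket 0 nonempty → append to chain.
Insert 412: h=6, bucket 6 empty → new chain.
Insert 459: h=0, bucket 0 nonempty → append to chain.
Insert 620: h=0, bucket 0 nonempty → append to chain.
Insert 870: h=1, bucket 1 nonempty → append to chain.
Insert 143: h=4, bucket 4 empty → new chain.
Insert 914: h=0, bucket 0 nonempty → append to chain.
Insert 462: h=2, bucket 2 empty → new chain.
Insert 514: h=4, bucket 4 nonempty → append to chain.
Final buckets:
0: 921 -> 214 -> 788 -> 459 -> 620 -> 914
1: 268 -> 870
2: 462
3: .
4: 143 -> 514
5: .
6: 412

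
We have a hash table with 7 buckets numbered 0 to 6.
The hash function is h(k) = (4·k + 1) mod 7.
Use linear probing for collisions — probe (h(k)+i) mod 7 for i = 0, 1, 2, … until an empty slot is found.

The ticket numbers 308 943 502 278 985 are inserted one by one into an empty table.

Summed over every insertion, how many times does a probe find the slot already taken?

308 hashes to 1; slot 1 is free -> place at 1.
943 hashes to 0; slot 0 is free -> place at 0.
502 hashes to 0; 0,1 taken -> place at 2.
278 hashes to 0; 0,1,2 taken -> place at 3.
985 hashes to 0; 0,1,2,3 taken -> place at 4.
Table: [943, 308, 502, 278, 985, _, _]

9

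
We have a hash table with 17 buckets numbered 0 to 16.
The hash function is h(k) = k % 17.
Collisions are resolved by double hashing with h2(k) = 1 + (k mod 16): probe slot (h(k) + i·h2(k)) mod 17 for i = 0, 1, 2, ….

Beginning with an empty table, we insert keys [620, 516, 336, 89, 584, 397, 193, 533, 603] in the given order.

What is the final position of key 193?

10

620: h=8 → slot 8
516: h=6 → slot 6
336: h=13 → slot 13
89: h=4 → slot 4
584: h=6, h2=9, probe 6,15 → slot 15
397: h=6, h2=14, probe 6,3 → slot 3
193: h=6, h2=2, probe 6,8,10 → slot 10
533: h=6, h2=6, probe 6,12 → slot 12
603: h=8, h2=12, probe 8,3,15,10,5 → slot 5
Table: [∅, ∅, ∅, 397, 89, 603, 516, ∅, 620, ∅, 193, ∅, 533, 336, ∅, 584, ∅]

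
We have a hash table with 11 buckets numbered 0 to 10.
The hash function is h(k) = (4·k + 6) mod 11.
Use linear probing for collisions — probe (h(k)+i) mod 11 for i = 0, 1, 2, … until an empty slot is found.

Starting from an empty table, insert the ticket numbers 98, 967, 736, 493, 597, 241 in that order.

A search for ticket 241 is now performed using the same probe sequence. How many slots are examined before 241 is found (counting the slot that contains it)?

4

Insert 98: h=2, slot 2 empty -> index 2.
Insert 967: h=2, slot 2 occupied -> index 3.
Insert 736: h=2, slots 2,3 occupied -> index 4.
Insert 493: h=9, slot 9 empty -> index 9.
Insert 597: h=7, slot 7 empty -> index 7.
Insert 241: h=2, slots 2,3,4 occupied -> index 5.
Table: [-, -, 98, 967, 736, 241, -, 597, -, 493, -]
Lookup 241: h=2, probe 2,3,4,5 → found at 5.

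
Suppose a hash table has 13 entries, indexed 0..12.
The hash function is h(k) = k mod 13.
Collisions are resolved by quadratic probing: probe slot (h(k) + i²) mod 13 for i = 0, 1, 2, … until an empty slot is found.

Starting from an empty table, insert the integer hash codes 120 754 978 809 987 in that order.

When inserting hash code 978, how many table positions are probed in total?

2

120: h=3 => slot 3
754: h=0 => slot 0
978: h=3, probe 3,4 => slot 4
809: h=3, probe 3,4,7 => slot 7
987: h=12 => slot 12
Table: [754, -, -, 120, 978, -, -, 809, -, -, -, -, 987]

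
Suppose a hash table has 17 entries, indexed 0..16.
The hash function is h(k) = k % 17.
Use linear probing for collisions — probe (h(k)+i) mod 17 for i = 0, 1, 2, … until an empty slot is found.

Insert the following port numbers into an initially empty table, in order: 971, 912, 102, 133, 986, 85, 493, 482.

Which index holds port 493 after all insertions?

Insert 971: h=2, slot 2 empty → index 2.
Insert 912: h=11, slot 11 empty → index 11.
Insert 102: h=0, slot 0 empty → index 0.
Insert 133: h=14, slot 14 empty → index 14.
Insert 986: h=0, slot 0 occupied → index 1.
Insert 85: h=0, slots 0,1,2 occupied → index 3.
Insert 493: h=0, slots 0,1,2,3 occupied → index 4.
Insert 482: h=6, slot 6 empty → index 6.
Table: [102, 986, 971, 85, 493, ∅, 482, ∅, ∅, ∅, ∅, 912, ∅, ∅, 133, ∅, ∅]

4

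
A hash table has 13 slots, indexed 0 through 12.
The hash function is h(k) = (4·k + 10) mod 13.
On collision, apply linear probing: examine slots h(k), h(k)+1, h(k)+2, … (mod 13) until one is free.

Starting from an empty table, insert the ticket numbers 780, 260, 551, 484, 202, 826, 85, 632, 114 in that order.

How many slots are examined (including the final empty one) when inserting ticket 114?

5

Insert 780: h=10, slot 10 empty -> index 10.
Insert 260: h=10, slot 10 occupied -> index 11.
Insert 551: h=4, slot 4 empty -> index 4.
Insert 484: h=9, slot 9 empty -> index 9.
Insert 202: h=12, slot 12 empty -> index 12.
Insert 826: h=12, slot 12 occupied -> index 0.
Insert 85: h=12, slots 12,0 occupied -> index 1.
Insert 632: h=3, slot 3 empty -> index 3.
Insert 114: h=11, slots 11,12,0,1 occupied -> index 2.
Table: [826, 85, 114, 632, 551, ., ., ., ., 484, 780, 260, 202]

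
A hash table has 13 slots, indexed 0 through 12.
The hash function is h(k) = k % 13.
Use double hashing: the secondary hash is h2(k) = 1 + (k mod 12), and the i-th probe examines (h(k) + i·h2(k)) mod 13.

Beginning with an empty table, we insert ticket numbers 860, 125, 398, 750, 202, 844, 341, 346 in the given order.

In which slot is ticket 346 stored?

6

Insert 860: h=2, slot 2 empty => index 2.
Insert 125: h=8, slot 8 empty => index 8.
Insert 398: h=8, h2=3, slot 8 occupied => index 11.
Insert 750: h=9, slot 9 empty => index 9.
Insert 202: h=7, slot 7 empty => index 7.
Insert 844: h=12, slot 12 empty => index 12.
Insert 341: h=3, slot 3 empty => index 3.
Insert 346: h=8, h2=11, slot 8 occupied => index 6.
Table: [., ., 860, 341, ., ., 346, 202, 125, 750, ., 398, 844]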